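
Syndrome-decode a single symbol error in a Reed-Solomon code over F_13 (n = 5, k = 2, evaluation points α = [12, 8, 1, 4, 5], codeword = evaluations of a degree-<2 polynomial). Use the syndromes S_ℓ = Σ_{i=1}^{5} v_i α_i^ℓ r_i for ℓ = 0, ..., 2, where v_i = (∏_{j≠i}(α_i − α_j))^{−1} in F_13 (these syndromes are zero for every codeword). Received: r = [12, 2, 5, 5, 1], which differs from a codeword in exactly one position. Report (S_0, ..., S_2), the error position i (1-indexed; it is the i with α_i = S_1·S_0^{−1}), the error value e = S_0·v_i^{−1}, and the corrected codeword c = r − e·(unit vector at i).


S = (1, 1, 1), error at position 3, error magnitude e = 1, c = [12, 2, 4, 5, 1].

Step 1: column multipliers v_i = (∏_{j≠i}(α_i − α_j))^{−1} mod 13.
  i = 1 (α = 12): (12−8)(12−1)(12−4)(12−5) = 4·11·8·7 = 2464 ≡ 7, so v_1 = 7^{−1} = 2 (mod 13).
  i = 2 (α = 8): (8−12)(8−1)(8−4)(8−5) = (−4)·7·4·3 = −336 ≡ 2, so v_2 = 2^{−1} = 7 (mod 13).
  i = 3 (α = 1): (1−12)(1−8)(1−4)(1−5) = (−11)·(−7)·(−3)·(−4) = 924 ≡ 1, so v_3 = 1^{−1} = 1 (mod 13).
  i = 4 (α = 4): (4−12)(4−8)(4−1)(4−5) = (−8)·(−4)·3·(−1) = −96 ≡ 8, so v_4 = 8^{−1} = 5 (mod 13).
  i = 5 (α = 5): (5−12)(5−8)(5−1)(5−4) = (−7)·(−3)·4·1 = 84 ≡ 6, so v_5 = 6^{−1} = 11 (mod 13).
  v = [2, 7, 1, 5, 11].
Step 2: syndromes of r = [12, 2, 5, 5, 1] (all sums mod 13).
  S_0 = Σ v_i r_i = 2·12 + 7·2 + 1·5 + 5·5 + 11·1 = 79 ≡ 1.
  S_1 = Σ v_i α_i r_i = 2·12·12 + 7·8·2 + 1·1·5 + 5·4·5 + 11·5·1 = 560 ≡ 1.
  α_i^2 mod 13 = [1, 12, 1, 3, 12].
  S_2 = Σ v_i α_i^2 r_i = 2·1·12 + 7·12·2 + 1·1·5 + 5·3·5 + 11·12·1 = 404 ≡ 1.
  S = (1, 1, 1) ≠ 0, so r is not a codeword (an error is present).
Step 3: locate the error. For a single error e at position i, S_ℓ = v_i·e·α_i^ℓ, so α_err = S_1/S_0.
  S_0^{−1} = 1^{−1} = 1 (mod 13), so α_err = 1·1 = 1 ≡ 1 = α_3. Error position i = 3.
  Consistency check: S_2/S_1 = 1·1 = 1 ≡ 1 = α_err ✓ (single-error assumption holds).
Step 4: error magnitude e = S_0/v_3 = S_0·∏_{j≠3}(α_3 − α_j) = 1·1 = 1 ≡ 1 (mod 13).
Step 5: correct position 3: c_3 = r_3 − e = 5 − 1 ≡ 4 (mod 13). Hence c = [12, 2, 4, 5, 1].
  Check: interpolating c through the α_i gives m(x) = 8 + 9·x (degree < 2) with m(α_i) = c_i for every i, so c is indeed a codeword.


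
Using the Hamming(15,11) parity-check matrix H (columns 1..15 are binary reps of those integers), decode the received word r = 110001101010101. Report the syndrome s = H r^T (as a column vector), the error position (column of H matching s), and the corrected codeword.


s = (0, 0, 1, 0)^T, error position = 2, corrected codeword c = 100001101010101

Compute s = H r^T mod 2 one row at a time:
  s_1 = 0 + 1 + 0 + 1 + 0 + 1 + 0 + 1 = 4 ≡ 0 (mod 2).
  s_2 = 0 + 0 + 1 + 1 + 0 + 1 + 0 + 1 = 4 ≡ 0 (mod 2).
  s_3 = 1 + 0 + 1 + 1 + 0 + 1 + 0 + 1 = 5 ≡ 1 (mod 2).
  s_4 = 1 + 0 + 0 + 1 + 1 + 1 + 1 + 1 = 6 ≡ 0 (mod 2).
s = (0, 0, 1, 0)^T — this equals column 2 of H (binary 0010), so error is at position 2.
Correct: flip bit 2 of r = 110001101010101 to get c = 100001101010101.


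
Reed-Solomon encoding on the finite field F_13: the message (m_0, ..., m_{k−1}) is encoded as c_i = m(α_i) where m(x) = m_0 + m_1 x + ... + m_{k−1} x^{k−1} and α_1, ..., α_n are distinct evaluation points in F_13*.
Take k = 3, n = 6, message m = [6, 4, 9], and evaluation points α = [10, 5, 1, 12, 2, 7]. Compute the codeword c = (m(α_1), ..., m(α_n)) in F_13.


c = [10, 4, 6, 11, 11, 7]

Message polynomial: m(x) = 6 + 4·x + 9·x^2 (mod 13).
For each evaluation point α_i, compute m(α_i) mod 13:
  α_1 = 10: Horner steps 9 → 3 → 10, so m(10) = 10.
  α_2 = 5: Horner steps 9 → 10 → 4, so m(5) = 4.
  α_3 = 1: Horner steps 9 → 0 → 6, so m(1) = 6.
  α_4 = 12: Horner steps 9 → 8 → 11, so m(12) = 11.
  α_5 = 2: Horner steps 9 → 9 → 11, so m(2) = 11.
  α_6 = 7: Horner steps 9 → 2 → 7, so m(7) = 7.
Codeword c = [10, 4, 6, 11, 11, 7] ∈ F_13^6.


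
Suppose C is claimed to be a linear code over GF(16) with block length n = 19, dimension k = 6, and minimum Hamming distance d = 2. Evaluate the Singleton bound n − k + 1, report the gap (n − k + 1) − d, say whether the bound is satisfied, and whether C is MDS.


Singleton RHS = n − k + 1 = 14, slack = 12, bound satisfied, not MDS.

Singleton bound: d ≤ n − k + 1.
Here n = 19, k = 6, so n − k + 1 = 14.
Given d = 2, check d ≤ 14: YES.
Slack = (n − k + 1) − d = 12.
The code is NOT MDS (slack = 12 > 0).
Description: the claimed parameters are [19, 6, 2]_16; such a code would be non-MDS.


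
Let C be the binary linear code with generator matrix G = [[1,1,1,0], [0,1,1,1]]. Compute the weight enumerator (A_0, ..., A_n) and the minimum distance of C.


Weight distribution: A_0 = 1, A_2 = 1, A_3 = 2. Minimum distance d = 2.

Enumerate all 2^2 = 4 messages m ∈ F_2^2.
For each, compute codeword c = mG in F_2^4, then tally its weight.
  m = 00 → c = 0000, weight = 0.
  m = 10 → c = 1110, weight = 3.
  m = 01 → c = 0111, weight = 3.
  m = 11 → c = 1001, weight = 2.
Tally weights:
  weight 0: 1 codewords.
  weight 2: 1 codewords.
  weight 3: 2 codewords.
Minimum distance d = smallest w > 0 with A_w > 0 = 2.
Sanity: Σ A_w = 4 = 2^2 = 4 ✓.


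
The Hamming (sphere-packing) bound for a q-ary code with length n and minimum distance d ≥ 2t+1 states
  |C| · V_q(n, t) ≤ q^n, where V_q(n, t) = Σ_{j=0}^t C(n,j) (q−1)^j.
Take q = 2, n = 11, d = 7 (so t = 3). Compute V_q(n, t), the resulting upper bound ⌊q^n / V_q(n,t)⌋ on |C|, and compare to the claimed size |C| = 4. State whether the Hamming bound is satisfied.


V_q(n, t) = 232, q^n = 2048, Hamming bound = 8, |C| = 4 ≤ bound (satisfied).

Step 1: Compute V_q(n, t) = Σ_{j=0}^3 C(n, j) (q−1)^j.
  j = 0: C(11,0)·(1)^0 = 1·1 = 1.
  j = 1: C(11,1)·(1)^1 = 11·1 = 11.
  j = 2: C(11,2)·(1)^2 = 55·1 = 55.
  j = 3: C(11,3)·(1)^3 = 165·1 = 165.
  V_q(n, t) = 1 + 11 + 55 + 165 = 232.
Step 2: q^n = 2^11 = 2048.
Step 3: Hamming bound ⌊q^n / V_q(n,t)⌋ = ⌊2048/232⌋ = 8.
Step 4: Compare |C| = 4 to 8: satisfied.
The claimed |C| lies below the Hamming bound.


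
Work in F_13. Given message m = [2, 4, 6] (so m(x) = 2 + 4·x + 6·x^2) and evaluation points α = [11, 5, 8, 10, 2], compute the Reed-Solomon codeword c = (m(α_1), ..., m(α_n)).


c = [5, 3, 2, 5, 8]

Message polynomial: m(x) = 2 + 4·x + 6·x^2 (mod 13).
For each evaluation point α_i, compute m(α_i) mod 13:
  α_1 = 11: Horner steps 6 → 5 → 5, so m(11) = 5.
  α_2 = 5: Horner steps 6 → 8 → 3, so m(5) = 3.
  α_3 = 8: Horner steps 6 → 0 → 2, so m(8) = 2.
  α_4 = 10: Horner steps 6 → 12 → 5, so m(10) = 5.
  α_5 = 2: Horner steps 6 → 3 → 8, so m(2) = 8.
Codeword c = [5, 3, 2, 5, 8] ∈ F_13^5.


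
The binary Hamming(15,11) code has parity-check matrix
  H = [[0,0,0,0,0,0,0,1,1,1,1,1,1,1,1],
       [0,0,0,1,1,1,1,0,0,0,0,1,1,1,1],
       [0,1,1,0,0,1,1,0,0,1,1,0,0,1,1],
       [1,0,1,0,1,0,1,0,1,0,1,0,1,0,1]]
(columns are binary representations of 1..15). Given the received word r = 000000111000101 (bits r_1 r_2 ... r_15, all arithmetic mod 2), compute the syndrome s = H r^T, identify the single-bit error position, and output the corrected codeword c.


s = (0, 1, 0, 0)^T, error position = 4, corrected codeword c = 000100111000101

Compute s = H r^T mod 2 one row at a time:
  s_1 = 1 + 1 + 0 + 0 + 0 + 1 + 0 + 1 = 4 ≡ 0 (mod 2).
  s_2 = 0 + 0 + 0 + 1 + 0 + 1 + 0 + 1 = 3 ≡ 1 (mod 2).
  s_3 = 0 + 0 + 0 + 1 + 0 + 0 + 0 + 1 = 2 ≡ 0 (mod 2).
  s_4 = 0 + 0 + 0 + 1 + 1 + 0 + 1 + 1 = 4 ≡ 0 (mod 2).
s = (0, 1, 0, 0)^T — this equals column 4 of H (binary 0100), so error is at position 4.
Correct: flip bit 4 of r = 000000111000101 to get c = 000100111000101.


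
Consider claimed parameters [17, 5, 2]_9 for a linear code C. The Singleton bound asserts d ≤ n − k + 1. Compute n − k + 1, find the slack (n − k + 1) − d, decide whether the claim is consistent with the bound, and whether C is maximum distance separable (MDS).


Singleton RHS = n − k + 1 = 13, slack = 11, bound satisfied, not MDS.

Singleton bound: d ≤ n − k + 1.
Here n = 17, k = 5, so n − k + 1 = 13.
Given d = 2, check d ≤ 13: YES.
Slack = (n − k + 1) − d = 11.
The code is NOT MDS (slack = 11 > 0).
Description: the claimed parameters are [17, 5, 2]_9; such a code would be non-MDS.


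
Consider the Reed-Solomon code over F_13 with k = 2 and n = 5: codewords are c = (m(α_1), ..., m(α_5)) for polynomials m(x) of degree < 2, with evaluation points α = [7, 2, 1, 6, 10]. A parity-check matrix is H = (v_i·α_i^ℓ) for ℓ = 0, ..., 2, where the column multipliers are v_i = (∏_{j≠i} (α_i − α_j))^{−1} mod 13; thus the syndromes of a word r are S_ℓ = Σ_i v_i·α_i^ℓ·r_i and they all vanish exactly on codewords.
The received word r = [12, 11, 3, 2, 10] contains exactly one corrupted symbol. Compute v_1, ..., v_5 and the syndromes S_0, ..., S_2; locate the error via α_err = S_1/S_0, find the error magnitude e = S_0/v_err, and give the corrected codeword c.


S = (12, 7, 3), error at position 4, error magnitude e = 11, c = [12, 11, 3, 4, 10].

Step 1: column multipliers v_i = (∏_{j≠i}(α_i − α_j))^{−1} mod 13.
  i = 1 (α = 7): (7−2)(7−1)(7−6)(7−10) = 5·6·1·(−3) = −90 ≡ 1, so v_1 = 1^{−1} = 1 (mod 13).
  i = 2 (α = 2): (2−7)(2−1)(2−6)(2−10) = (−5)·1·(−4)·(−8) = −160 ≡ 9, so v_2 = 9^{−1} = 3 (mod 13).
  i = 3 (α = 1): (1−7)(1−2)(1−6)(1−10) = (−6)·(−1)·(−5)·(−9) = 270 ≡ 10, so v_3 = 10^{−1} = 4 (mod 13).
  i = 4 (α = 6): (6−7)(6−2)(6−1)(6−10) = (−1)·4·5·(−4) = 80 ≡ 2, so v_4 = 2^{−1} = 7 (mod 13).
  i = 5 (α = 10): (10−7)(10−2)(10−1)(10−6) = 3·8·9·4 = 864 ≡ 6, so v_5 = 6^{−1} = 11 (mod 13).
  v = [1, 3, 4, 7, 11].
Step 2: syndromes of r = [12, 11, 3, 2, 10] (all sums mod 13).
  S_0 = Σ v_i r_i = 1·12 + 3·11 + 4·3 + 7·2 + 11·10 = 181 ≡ 12.
  S_1 = Σ v_i α_i r_i = 1·7·12 + 3·2·11 + 4·1·3 + 7·6·2 + 11·10·10 = 1346 ≡ 7.
  α_i^2 mod 13 = [10, 4, 1, 10, 9].
  S_2 = Σ v_i α_i^2 r_i = 1·10·12 + 3·4·11 + 4·1·3 + 7·10·2 + 11·9·10 = 1394 ≡ 3.
  S = (12, 7, 3) ≠ 0, so r is not a codeword (an error is present).
Step 3: locate the error. For a single error e at position i, S_ℓ = v_i·e·α_i^ℓ, so α_err = S_1/S_0.
  S_0^{−1} = 12^{−1} = 12 (mod 13), so α_err = 7·12 = 84 ≡ 6 = α_4. Error position i = 4.
  Consistency check: S_2/S_1 = 3·2 = 6 ≡ 6 = α_err ✓ (single-error assumption holds).
Step 4: error magnitude e = S_0/v_4 = S_0·∏_{j≠4}(α_4 − α_j) = 12·2 = 24 ≡ 11 (mod 13).
Step 5: correct position 4: c_4 = r_4 − e = 2 − 11 ≡ 4 (mod 13). Hence c = [12, 11, 3, 4, 10].
  Check: interpolating c through the α_i gives m(x) = 8 + 8·x (degree < 2) with m(α_i) = c_i for every i, so c is indeed a codeword.


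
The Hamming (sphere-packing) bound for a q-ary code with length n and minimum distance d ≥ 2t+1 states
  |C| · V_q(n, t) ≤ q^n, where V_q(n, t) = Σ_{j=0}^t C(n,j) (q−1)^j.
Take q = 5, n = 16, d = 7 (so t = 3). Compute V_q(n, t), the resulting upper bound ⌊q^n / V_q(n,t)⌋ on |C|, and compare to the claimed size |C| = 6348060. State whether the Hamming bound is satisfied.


V_q(n, t) = 37825, q^n = 152587890625, Hamming bound = 4034048, |C| = 6348060 > bound (violated).

Step 1: Compute V_q(n, t) = Σ_{j=0}^3 C(n, j) (q−1)^j.
  j = 0: C(16,0)·(4)^0 = 1·1 = 1.
  j = 1: C(16,1)·(4)^1 = 16·4 = 64.
  j = 2: C(16,2)·(4)^2 = 120·16 = 1920.
  j = 3: C(16,3)·(4)^3 = 560·64 = 35840.
  V_q(n, t) = 1 + 64 + 1920 + 35840 = 37825.
Step 2: q^n = 5^16 = 152587890625.
Step 3: Hamming bound ⌊q^n / V_q(n,t)⌋ = ⌊152587890625/37825⌋ = 4034048.
Step 4: Compare |C| = 6348060 to 4034048: violated.
The claimed |C| lies above the Hamming bound, so no 5-ary code of length 16 with d ≥ 7 can have 6348060 codewords.


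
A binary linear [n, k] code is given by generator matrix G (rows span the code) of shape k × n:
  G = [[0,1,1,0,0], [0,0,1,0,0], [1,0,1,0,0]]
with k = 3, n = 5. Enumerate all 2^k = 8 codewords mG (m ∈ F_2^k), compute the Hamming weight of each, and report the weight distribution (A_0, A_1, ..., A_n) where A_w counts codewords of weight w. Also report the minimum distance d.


Weight distribution: A_0 = 1, A_1 = 3, A_2 = 3, A_3 = 1. Minimum distance d = 1.

Enumerate all 2^3 = 8 messages m ∈ F_2^3.
For each, compute codeword c = mG in F_2^5, then tally its weight.
  m = 000 → c = 00000, weight = 0.
  m = 100 → c = 01100, weight = 2.
  m = 010 → c = 00100, weight = 1.
  m = 110 → c = 01000, weight = 1.
  m = 001 → c = 10100, weight = 2.
  m = 101 → c = 11000, weight = 2.
  m = 011 → c = 10000, weight = 1.
  m = 111 → c = 11100, weight = 3.
Tally weights:
  weight 0: 1 codewords.
  weight 1: 3 codewords.
  weight 2: 3 codewords.
  weight 3: 1 codewords.
Minimum distance d = smallest w > 0 with A_w > 0 = 1.
Sanity: Σ A_w = 8 = 2^3 = 8 ✓.


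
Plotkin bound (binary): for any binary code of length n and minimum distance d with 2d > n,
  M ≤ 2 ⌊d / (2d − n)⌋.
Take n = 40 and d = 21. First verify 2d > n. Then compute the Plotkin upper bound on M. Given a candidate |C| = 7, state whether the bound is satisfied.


Plotkin bound M ≤ 20; given |C| = 7 ≤ bound (satisfied).

Check applicability: 2d = 42, n = 40.
2d − n = 2 > 0, so Plotkin applies.
Compute d/(2d−n) = 21/2 ≈ 10.5000.
⌊d/(2d−n)⌋ = 10.
Plotkin bound: M ≤ 2·10 = 20.
Given |C| = 7, check: satisfied.
This |C| is below the Plotkin bound.


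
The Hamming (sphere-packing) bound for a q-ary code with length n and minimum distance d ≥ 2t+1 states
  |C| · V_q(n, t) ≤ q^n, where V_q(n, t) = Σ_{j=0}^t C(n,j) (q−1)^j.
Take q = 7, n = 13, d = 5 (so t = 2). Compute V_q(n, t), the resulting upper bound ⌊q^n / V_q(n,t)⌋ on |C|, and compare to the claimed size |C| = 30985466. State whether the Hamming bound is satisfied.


V_q(n, t) = 2887, q^n = 96889010407, Hamming bound = 33560446, |C| = 30985466 ≤ bound (satisfied).

Step 1: Compute V_q(n, t) = Σ_{j=0}^2 C(n, j) (q−1)^j.
  j = 0: C(13,0)·(6)^0 = 1·1 = 1.
  j = 1: C(13,1)·(6)^1 = 13·6 = 78.
  j = 2: C(13,2)·(6)^2 = 78·36 = 2808.
  V_q(n, t) = 1 + 78 + 2808 = 2887.
Step 2: q^n = 7^13 = 96889010407.
Step 3: Hamming bound ⌊q^n / V_q(n,t)⌋ = ⌊96889010407/2887⌋ = 33560446.
Step 4: Compare |C| = 30985466 to 33560446: satisfied.
The claimed |C| lies below the Hamming bound.


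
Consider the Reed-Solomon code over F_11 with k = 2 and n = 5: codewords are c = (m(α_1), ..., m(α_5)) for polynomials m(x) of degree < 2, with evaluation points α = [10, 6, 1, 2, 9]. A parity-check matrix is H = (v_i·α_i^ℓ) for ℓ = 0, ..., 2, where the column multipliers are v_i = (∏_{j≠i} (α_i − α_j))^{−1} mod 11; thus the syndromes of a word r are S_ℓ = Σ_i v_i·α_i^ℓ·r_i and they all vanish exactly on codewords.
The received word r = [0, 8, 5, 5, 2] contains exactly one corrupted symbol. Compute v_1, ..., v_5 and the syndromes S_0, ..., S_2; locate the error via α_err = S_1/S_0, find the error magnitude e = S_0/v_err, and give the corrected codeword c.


S = (8, 8, 8), error at position 3, error magnitude e = 9, c = [0, 8, 7, 5, 2].

Step 1: column multipliers v_i = (∏_{j≠i}(α_i − α_j))^{−1} mod 11.
  i = 1 (α = 10): (10−6)(10−1)(10−2)(10−9) = 4·9·8·1 = 288 ≡ 2, so v_1 = 2^{−1} = 6 (mod 11).
  i = 2 (α = 6): (6−10)(6−1)(6−2)(6−9) = (−4)·5·4·(−3) = 240 ≡ 9, so v_2 = 9^{−1} = 5 (mod 11).
  i = 3 (α = 1): (1−10)(1−6)(1−2)(1−9) = (−9)·(−5)·(−1)·(−8) = 360 ≡ 8, so v_3 = 8^{−1} = 7 (mod 11).
  i = 4 (α = 2): (2−10)(2−6)(2−1)(2−9) = (−8)·(−4)·1·(−7) = −224 ≡ 7, so v_4 = 7^{−1} = 8 (mod 11).
  i = 5 (α = 9): (9−10)(9−6)(9−1)(9−2) = (−1)·3·8·7 = −168 ≡ 8, so v_5 = 8^{−1} = 7 (mod 11).
  v = [6, 5, 7, 8, 7].
Step 2: syndromes of r = [0, 8, 5, 5, 2] (all sums mod 11).
  S_0 = Σ v_i r_i = 6·0 + 5·8 + 7·5 + 8·5 + 7·2 = 129 ≡ 8.
  S_1 = Σ v_i α_i r_i = 6·10·0 + 5·6·8 + 7·1·5 + 8·2·5 + 7·9·2 = 481 ≡ 8.
  α_i^2 mod 11 = [1, 3, 1, 4, 4].
  S_2 = Σ v_i α_i^2 r_i = 6·1·0 + 5·3·8 + 7·1·5 + 8·4·5 + 7·4·2 = 371 ≡ 8.
  S = (8, 8, 8) ≠ 0, so r is not a codeword (an error is present).
Step 3: locate the error. For a single error e at position i, S_ℓ = v_i·e·α_i^ℓ, so α_err = S_1/S_0.
  S_0^{−1} = 8^{−1} = 7 (mod 11), so α_err = 8·7 = 56 ≡ 1 = α_3. Error position i = 3.
  Consistency check: S_2/S_1 = 8·7 = 56 ≡ 1 = α_err ✓ (single-error assumption holds).
Step 4: error magnitude e = S_0/v_3 = S_0·∏_{j≠3}(α_3 − α_j) = 8·8 = 64 ≡ 9 (mod 11).
Step 5: correct position 3: c_3 = r_3 − e = 5 − 9 ≡ 7 (mod 11). Hence c = [0, 8, 7, 5, 2].
  Check: interpolating c through the α_i gives m(x) = 9 + 9·x (degree < 2) with m(α_i) = c_i for every i, so c is indeed a codeword.


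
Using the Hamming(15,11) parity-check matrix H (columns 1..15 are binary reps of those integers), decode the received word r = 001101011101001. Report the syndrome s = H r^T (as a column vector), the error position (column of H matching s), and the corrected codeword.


s = (1, 0, 0, 1)^T, error position = 9, corrected codeword c = 001101010101001

Compute s = H r^T mod 2 one row at a time:
  s_1 = 1 + 1 + 1 + 0 + 1 + 0 + 0 + 1 = 5 ≡ 1 (mod 2).
  s_2 = 1 + 0 + 1 + 0 + 1 + 0 + 0 + 1 = 4 ≡ 0 (mod 2).
  s_3 = 0 + 1 + 1 + 0 + 1 + 0 + 0 + 1 = 4 ≡ 0 (mod 2).
  s_4 = 0 + 1 + 0 + 0 + 1 + 0 + 0 + 1 = 3 ≡ 1 (mod 2).
s = (1, 0, 0, 1)^T — this equals column 9 of H (binary 1001), so error is at position 9.
Correct: flip bit 9 of r = 001101011101001 to get c = 001101010101001.


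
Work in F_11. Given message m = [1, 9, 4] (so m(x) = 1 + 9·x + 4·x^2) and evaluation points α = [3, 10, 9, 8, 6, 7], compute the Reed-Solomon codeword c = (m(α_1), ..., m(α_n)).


c = [9, 7, 10, 10, 1, 7]

Message polynomial: m(x) = 1 + 9·x + 4·x^2 (mod 11).
For each evaluation point α_i, compute m(α_i) mod 11:
  α_1 = 3: Horner steps 4 → 10 → 9, so m(3) = 9.
  α_2 = 10: Horner steps 4 → 5 → 7, so m(10) = 7.
  α_3 = 9: Horner steps 4 → 1 → 10, so m(9) = 10.
  α_4 = 8: Horner steps 4 → 8 → 10, so m(8) = 10.
  α_5 = 6: Horner steps 4 → 0 → 1, so m(6) = 1.
  α_6 = 7: Horner steps 4 → 4 → 7, so m(7) = 7.
Codeword c = [9, 7, 10, 10, 1, 7] ∈ F_11^6.


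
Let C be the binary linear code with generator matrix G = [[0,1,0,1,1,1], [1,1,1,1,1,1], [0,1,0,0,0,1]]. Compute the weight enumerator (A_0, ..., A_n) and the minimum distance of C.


Weight distribution: A_0 = 1, A_2 = 3, A_4 = 3, A_6 = 1. Minimum distance d = 2.

Enumerate all 2^3 = 8 messages m ∈ F_2^3.
For each, compute codeword c = mG in F_2^6, then tally its weight.
  m = 000 → c = 000000, weight = 0.
  m = 100 → c = 010111, weight = 4.
  m = 010 → c = 111111, weight = 6.
  m = 110 → c = 101000, weight = 2.
  m = 001 → c = 010001, weight = 2.
  m = 101 → c = 000110, weight = 2.
  m = 011 → c = 101110, weight = 4.
  m = 111 → c = 111001, weight = 4.
Tally weights:
  weight 0: 1 codewords.
  weight 2: 3 codewords.
  weight 4: 3 codewords.
  weight 6: 1 codewords.
Minimum distance d = smallest w > 0 with A_w > 0 = 2.
Sanity: Σ A_w = 8 = 2^3 = 8 ✓.


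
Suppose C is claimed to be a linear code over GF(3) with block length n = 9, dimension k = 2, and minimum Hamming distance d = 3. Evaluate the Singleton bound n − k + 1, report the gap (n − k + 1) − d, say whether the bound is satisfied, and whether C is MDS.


Singleton RHS = n − k + 1 = 8, slack = 5, bound satisfied, not MDS.

Singleton bound: d ≤ n − k + 1.
Here n = 9, k = 2, so n − k + 1 = 8.
Given d = 3, check d ≤ 8: YES.
Slack = (n − k + 1) − d = 5.
The code is NOT MDS (slack = 5 > 0).
Description: the claimed parameters are [9, 2, 3]_3; such a code would be non-MDS.


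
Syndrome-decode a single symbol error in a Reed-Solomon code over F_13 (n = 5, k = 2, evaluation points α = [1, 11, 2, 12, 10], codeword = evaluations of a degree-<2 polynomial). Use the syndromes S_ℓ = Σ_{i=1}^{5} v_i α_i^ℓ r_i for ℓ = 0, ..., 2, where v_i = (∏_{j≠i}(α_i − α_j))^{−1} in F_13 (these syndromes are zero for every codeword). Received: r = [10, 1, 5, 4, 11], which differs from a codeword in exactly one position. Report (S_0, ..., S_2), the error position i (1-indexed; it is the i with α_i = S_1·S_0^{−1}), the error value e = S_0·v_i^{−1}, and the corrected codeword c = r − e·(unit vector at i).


S = (12, 11, 9), error at position 3, error magnitude e = 5, c = [10, 1, 0, 4, 11].

Step 1: column multipliers v_i = (∏_{j≠i}(α_i − α_j))^{−1} mod 13.
  i = 1 (α = 1): (1−11)(1−2)(1−12)(1−10) = (−10)·(−1)·(−11)·(−9) = 990 ≡ 2, so v_1 = 2^{−1} = 7 (mod 13).
  i = 2 (α = 11): (11−1)(11−2)(11−12)(11−10) = 10·9·(−1)·1 = −90 ≡ 1, so v_2 = 1^{−1} = 1 (mod 13).
  i = 3 (α = 2): (2−1)(2−11)(2−12)(2−10) = 1·(−9)·(−10)·(−8) = −720 ≡ 8, so v_3 = 8^{−1} = 5 (mod 13).
  i = 4 (α = 12): (12−1)(12−11)(12−2)(12−10) = 11·1·10·2 = 220 ≡ 12, so v_4 = 12^{−1} = 12 (mod 13).
  i = 5 (α = 10): (10−1)(10−11)(10−2)(10−12) = 9·(−1)·8·(−2) = 144 ≡ 1, so v_5 = 1^{−1} = 1 (mod 13).
  v = [7, 1, 5, 12, 1].
Step 2: syndromes of r = [10, 1, 5, 4, 11] (all sums mod 13).
  S_0 = Σ v_i r_i = 7·10 + 1·1 + 5·5 + 12·4 + 1·11 = 155 ≡ 12.
  S_1 = Σ v_i α_i r_i = 7·1·10 + 1·11·1 + 5·2·5 + 12·12·4 + 1·10·11 = 817 ≡ 11.
  α_i^2 mod 13 = [1, 4, 4, 1, 9].
  S_2 = Σ v_i α_i^2 r_i = 7·1·10 + 1·4·1 + 5·4·5 + 12·1·4 + 1·9·11 = 321 ≡ 9.
  S = (12, 11, 9) ≠ 0, so r is not a codeword (an error is present).
Step 3: locate the error. For a single error e at position i, S_ℓ = v_i·e·α_i^ℓ, so α_err = S_1/S_0.
  S_0^{−1} = 12^{−1} = 12 (mod 13), so α_err = 11·12 = 132 ≡ 2 = α_3. Error position i = 3.
  Consistency check: S_2/S_1 = 9·6 = 54 ≡ 2 = α_err ✓ (single-error assumption holds).
Step 4: error magnitude e = S_0/v_3 = S_0·∏_{j≠3}(α_3 − α_j) = 12·8 = 96 ≡ 5 (mod 13).
Step 5: correct position 3: c_3 = r_3 − e = 5 − 5 ≡ 0 (mod 13). Hence c = [10, 1, 0, 4, 11].
  Check: interpolating c through the α_i gives m(x) = 7 + 3·x (degree < 2) with m(α_i) = c_i for every i, so c is indeed a codeword.


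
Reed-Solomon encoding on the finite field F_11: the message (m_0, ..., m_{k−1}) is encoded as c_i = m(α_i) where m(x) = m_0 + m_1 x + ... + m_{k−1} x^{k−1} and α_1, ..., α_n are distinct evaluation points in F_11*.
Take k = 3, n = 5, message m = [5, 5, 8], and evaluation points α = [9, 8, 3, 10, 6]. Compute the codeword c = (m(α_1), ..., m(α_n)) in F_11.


c = [5, 7, 4, 8, 4]

Message polynomial: m(x) = 5 + 5·x + 8·x^2 (mod 11).
For each evaluation point α_i, compute m(α_i) mod 11:
  α_1 = 9: Horner steps 8 → 0 → 5, so m(9) = 5.
  α_2 = 8: Horner steps 8 → 3 → 7, so m(8) = 7.
  α_3 = 3: Horner steps 8 → 7 → 4, so m(3) = 4.
  α_4 = 10: Horner steps 8 → 8 → 8, so m(10) = 8.
  α_5 = 6: Horner steps 8 → 9 → 4, so m(6) = 4.
Codeword c = [5, 7, 4, 8, 4] ∈ F_11^5.


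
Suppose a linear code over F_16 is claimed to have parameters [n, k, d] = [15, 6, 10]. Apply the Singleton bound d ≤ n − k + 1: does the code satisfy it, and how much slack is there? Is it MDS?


Singleton RHS = n − k + 1 = 10, slack = 0, bound satisfied, MDS.

Singleton bound: d ≤ n − k + 1.
Here n = 15, k = 6, so n − k + 1 = 10.
Given d = 10, check d ≤ 10: YES.
Slack = (n − k + 1) − d = 0.
The code is MDS (slack = 0).
Description: the claimed parameters are [15, 6, 10]_16; such a code would be MDS (meets Singleton bound).


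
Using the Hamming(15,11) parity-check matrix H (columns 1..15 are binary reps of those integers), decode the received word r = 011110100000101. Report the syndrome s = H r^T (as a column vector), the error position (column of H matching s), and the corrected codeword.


s = (0, 1, 0, 1)^T, error position = 5, corrected codeword c = 011100100000101

Compute s = H r^T mod 2 one row at a time:
  s_1 = 0 + 0 + 0 + 0 + 0 + 1 + 0 + 1 = 2 ≡ 0 (mod 2).
  s_2 = 1 + 1 + 0 + 1 + 0 + 1 + 0 + 1 = 5 ≡ 1 (mod 2).
  s_3 = 1 + 1 + 0 + 1 + 0 + 0 + 0 + 1 = 4 ≡ 0 (mod 2).
  s_4 = 0 + 1 + 1 + 1 + 0 + 0 + 1 + 1 = 5 ≡ 1 (mod 2).
s = (0, 1, 0, 1)^T — this equals column 5 of H (binary 0101), so error is at position 5.
Correct: flip bit 5 of r = 011110100000101 to get c = 011100100000101.


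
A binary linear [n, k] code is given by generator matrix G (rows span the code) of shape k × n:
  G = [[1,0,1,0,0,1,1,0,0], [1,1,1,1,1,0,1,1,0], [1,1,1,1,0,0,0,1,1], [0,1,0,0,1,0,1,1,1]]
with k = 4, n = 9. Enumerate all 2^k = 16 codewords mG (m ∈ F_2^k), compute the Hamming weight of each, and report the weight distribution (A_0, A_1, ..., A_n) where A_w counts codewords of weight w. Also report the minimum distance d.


Weight distribution: A_0 = 1, A_2 = 1, A_3 = 2, A_4 = 3, A_5 = 4, A_6 = 3, A_7 = 2. Minimum distance d = 2.

Enumerate all 2^4 = 16 messages m ∈ F_2^4.
For each, compute codeword c = mG in F_2^9, then tally its weight.
  m = 0000 → c = 000000000, weight = 0.
  m = 1000 → c = 101001100, weight = 4.
  m = 0100 → c = 111110110, weight = 7.
  m = 1100 → c = 010111010, weight = 5.
  m = 0010 → c = 111100011, weight = 6.
  m = 1010 → c = 010101111, weight = 6.
  m = 0110 → c = 000010101, weight = 3.
  m = 1110 → c = 101011001, weight = 5.
  m = 0001 → c = 010010111, weight = 5.
  m = 1001 → c = 111011011, weight = 7.
  m = 0101 → c = 101100001, weight = 4.
  m = 1101 → c = 000101101, weight = 4.
  m = 0011 → c = 101110100, weight = 5.
  m = 1011 → c = 000111000, weight = 3.
  m = 0111 → c = 010000010, weight = 2.
  m = 1111 → c = 111001110, weight = 6.
Tally weights:
  weight 0: 1 codewords.
  weight 2: 1 codewords.
  weight 3: 2 codewords.
  weight 4: 3 codewords.
  weight 5: 4 codewords.
  weight 6: 3 codewords.
  weight 7: 2 codewords.
Minimum distance d = smallest w > 0 with A_w > 0 = 2.
Sanity: Σ A_w = 16 = 2^4 = 16 ✓.


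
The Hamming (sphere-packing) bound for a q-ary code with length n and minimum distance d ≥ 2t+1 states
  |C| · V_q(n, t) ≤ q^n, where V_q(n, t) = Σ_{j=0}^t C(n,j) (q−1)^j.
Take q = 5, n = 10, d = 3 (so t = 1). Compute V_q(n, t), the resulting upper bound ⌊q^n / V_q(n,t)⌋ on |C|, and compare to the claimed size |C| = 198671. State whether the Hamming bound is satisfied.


V_q(n, t) = 41, q^n = 9765625, Hamming bound = 238185, |C| = 198671 ≤ bound (satisfied).

Step 1: Compute V_q(n, t) = Σ_{j=0}^1 C(n, j) (q−1)^j.
  j = 0: C(10,0)·(4)^0 = 1·1 = 1.
  j = 1: C(10,1)·(4)^1 = 10·4 = 40.
  V_q(n, t) = 1 + 40 = 41.
Step 2: q^n = 5^10 = 9765625.
Step 3: Hamming bound ⌊q^n / V_q(n,t)⌋ = ⌊9765625/41⌋ = 238185.
Step 4: Compare |C| = 198671 to 238185: satisfied.
The claimed |C| lies below the Hamming bound.


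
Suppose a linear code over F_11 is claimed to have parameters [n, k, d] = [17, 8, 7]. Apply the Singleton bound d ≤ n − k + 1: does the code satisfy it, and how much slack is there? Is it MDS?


Singleton RHS = n − k + 1 = 10, slack = 3, bound satisfied, not MDS.

Singleton bound: d ≤ n − k + 1.
Here n = 17, k = 8, so n − k + 1 = 10.
Given d = 7, check d ≤ 10: YES.
Slack = (n − k + 1) − d = 3.
The code is NOT MDS (slack = 3 > 0).
Description: the claimed parameters are [17, 8, 7]_11; such a code would be non-MDS.


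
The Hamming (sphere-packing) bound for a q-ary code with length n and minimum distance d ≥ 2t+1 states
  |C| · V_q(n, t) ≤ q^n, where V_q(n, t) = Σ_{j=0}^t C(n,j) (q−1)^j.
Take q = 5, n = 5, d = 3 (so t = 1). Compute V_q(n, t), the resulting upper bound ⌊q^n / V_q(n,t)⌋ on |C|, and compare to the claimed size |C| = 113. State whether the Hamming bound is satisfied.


V_q(n, t) = 21, q^n = 3125, Hamming bound = 148, |C| = 113 ≤ bound (satisfied).

Step 1: Compute V_q(n, t) = Σ_{j=0}^1 C(n, j) (q−1)^j.
  j = 0: C(5,0)·(4)^0 = 1·1 = 1.
  j = 1: C(5,1)·(4)^1 = 5·4 = 20.
  V_q(n, t) = 1 + 20 = 21.
Step 2: q^n = 5^5 = 3125.
Step 3: Hamming bound ⌊q^n / V_q(n,t)⌋ = ⌊3125/21⌋ = 148.
Step 4: Compare |C| = 113 to 148: satisfied.
The claimed |C| lies below the Hamming bound.


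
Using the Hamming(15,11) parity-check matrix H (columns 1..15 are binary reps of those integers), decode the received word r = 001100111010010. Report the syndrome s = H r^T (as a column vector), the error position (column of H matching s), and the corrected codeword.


s = (0, 1, 0, 0)^T, error position = 4, corrected codeword c = 001000111010010

Compute s = H r^T mod 2 one row at a time:
  s_1 = 1 + 1 + 0 + 1 + 0 + 0 + 1 + 0 = 4 ≡ 0 (mod 2).
  s_2 = 1 + 0 + 0 + 1 + 0 + 0 + 1 + 0 = 3 ≡ 1 (mod 2).
  s_3 = 0 + 1 + 0 + 1 + 0 + 1 + 1 + 0 = 4 ≡ 0 (mod 2).
  s_4 = 0 + 1 + 0 + 1 + 1 + 1 + 0 + 0 = 4 ≡ 0 (mod 2).
s = (0, 1, 0, 0)^T — this equals column 4 of H (binary 0100), so error is at position 4.
Correct: flip bit 4 of r = 001100111010010 to get c = 001000111010010.


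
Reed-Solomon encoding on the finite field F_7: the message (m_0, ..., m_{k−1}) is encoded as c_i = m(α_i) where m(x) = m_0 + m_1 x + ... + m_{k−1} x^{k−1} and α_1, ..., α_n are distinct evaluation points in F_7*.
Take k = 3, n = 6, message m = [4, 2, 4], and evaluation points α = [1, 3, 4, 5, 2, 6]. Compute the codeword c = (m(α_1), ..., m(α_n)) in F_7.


c = [3, 4, 6, 2, 3, 6]

Message polynomial: m(x) = 4 + 2·x + 4·x^2 (mod 7).
For each evaluation point α_i, compute m(α_i) mod 7:
  α_1 = 1: Horner steps 4 → 6 → 3, so m(1) = 3.
  α_2 = 3: Horner steps 4 → 0 → 4, so m(3) = 4.
  α_3 = 4: Horner steps 4 → 4 → 6, so m(4) = 6.
  α_4 = 5: Horner steps 4 → 1 → 2, so m(5) = 2.
  α_5 = 2: Horner steps 4 → 3 → 3, so m(2) = 3.
  α_6 = 6: Horner steps 4 → 5 → 6, so m(6) = 6.
Codeword c = [3, 4, 6, 2, 3, 6] ∈ F_7^6.


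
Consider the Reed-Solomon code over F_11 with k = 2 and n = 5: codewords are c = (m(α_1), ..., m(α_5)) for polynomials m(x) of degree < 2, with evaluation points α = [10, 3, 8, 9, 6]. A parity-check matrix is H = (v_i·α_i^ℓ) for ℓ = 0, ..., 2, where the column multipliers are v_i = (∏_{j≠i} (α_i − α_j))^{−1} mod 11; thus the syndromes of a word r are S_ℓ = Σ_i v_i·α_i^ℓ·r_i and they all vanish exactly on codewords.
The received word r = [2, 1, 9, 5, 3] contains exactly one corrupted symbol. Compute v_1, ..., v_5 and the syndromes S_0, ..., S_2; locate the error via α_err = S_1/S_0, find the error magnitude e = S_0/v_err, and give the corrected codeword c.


S = (5, 7, 1), error at position 3, error magnitude e = 1, c = [2, 1, 8, 5, 3].

Step 1: column multipliers v_i = (∏_{j≠i}(α_i − α_j))^{−1} mod 11.
  i = 1 (α = 10): (10−3)(10−8)(10−9)(10−6) = 7·2·1·4 = 56 ≡ 1, so v_1 = 1^{−1} = 1 (mod 11).
  i = 2 (α = 3): (3−10)(3−8)(3−9)(3−6) = (−7)·(−5)·(−6)·(−3) = 630 ≡ 3, so v_2 = 3^{−1} = 4 (mod 11).
  i = 3 (α = 8): (8−10)(8−3)(8−9)(8−6) = (−2)·5·(−1)·2 = 20 ≡ 9, so v_3 = 9^{−1} = 5 (mod 11).
  i = 4 (α = 9): (9−10)(9−3)(9−8)(9−6) = (−1)·6·1·3 = −18 ≡ 4, so v_4 = 4^{−1} = 3 (mod 11).
  i = 5 (α = 6): (6−10)(6−3)(6−8)(6−9) = (−4)·3·(−2)·(−3) = −72 ≡ 5, so v_5 = 5^{−1} = 9 (mod 11).
  v = [1, 4, 5, 3, 9].
Step 2: syndromes of r = [2, 1, 9, 5, 3] (all sums mod 11).
  S_0 = Σ v_i r_i = 1·2 + 4·1 + 5·9 + 3·5 + 9·3 = 93 ≡ 5.
  S_1 = Σ v_i α_i r_i = 1·10·2 + 4·3·1 + 5·8·9 + 3·9·5 + 9·6·3 = 689 ≡ 7.
  α_i^2 mod 11 = [1, 9, 9, 4, 3].
  S_2 = Σ v_i α_i^2 r_i = 1·1·2 + 4·9·1 + 5·9·9 + 3·4·5 + 9·3·3 = 584 ≡ 1.
  S = (5, 7, 1) ≠ 0, so r is not a codeword (an error is present).
Step 3: locate the error. For a single error e at position i, S_ℓ = v_i·e·α_i^ℓ, so α_err = S_1/S_0.
  S_0^{−1} = 5^{−1} = 9 (mod 11), so α_err = 7·9 = 63 ≡ 8 = α_3. Error position i = 3.
  Consistency check: S_2/S_1 = 1·8 = 8 ≡ 8 = α_err ✓ (single-error assumption holds).
Step 4: error magnitude e = S_0/v_3 = S_0·∏_{j≠3}(α_3 − α_j) = 5·9 = 45 ≡ 1 (mod 11).
Step 5: correct position 3: c_3 = r_3 − e = 9 − 1 ≡ 8 (mod 11). Hence c = [2, 1, 8, 5, 3].
  Check: interpolating c through the α_i gives m(x) = 10 + 8·x (degree < 2) with m(α_i) = c_i for every i, so c is indeed a codeword.


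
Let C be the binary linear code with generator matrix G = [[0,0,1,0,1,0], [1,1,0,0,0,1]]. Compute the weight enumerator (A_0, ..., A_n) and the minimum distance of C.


Weight distribution: A_0 = 1, A_2 = 1, A_3 = 1, A_5 = 1. Minimum distance d = 2.

Enumerate all 2^2 = 4 messages m ∈ F_2^2.
For each, compute codeword c = mG in F_2^6, then tally its weight.
  m = 00 → c = 000000, weight = 0.
  m = 10 → c = 001010, weight = 2.
  m = 01 → c = 110001, weight = 3.
  m = 11 → c = 111011, weight = 5.
Tally weights:
  weight 0: 1 codewords.
  weight 2: 1 codewords.
  weight 3: 1 codewords.
  weight 5: 1 codewords.
Minimum distance d = smallest w > 0 with A_w > 0 = 2.
Sanity: Σ A_w = 4 = 2^2 = 4 ✓.


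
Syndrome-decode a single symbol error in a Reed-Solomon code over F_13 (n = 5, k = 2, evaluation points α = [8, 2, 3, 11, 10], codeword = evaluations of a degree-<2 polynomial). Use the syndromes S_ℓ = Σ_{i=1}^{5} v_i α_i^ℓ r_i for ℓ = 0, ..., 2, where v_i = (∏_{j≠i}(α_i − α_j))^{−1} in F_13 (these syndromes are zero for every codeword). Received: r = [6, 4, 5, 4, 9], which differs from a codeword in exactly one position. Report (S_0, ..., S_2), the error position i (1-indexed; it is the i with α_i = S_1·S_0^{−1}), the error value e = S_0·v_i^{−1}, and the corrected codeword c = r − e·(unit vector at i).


S = (11, 9, 5), error at position 2, error magnitude e = 7, c = [6, 10, 5, 4, 9].

Step 1: column multipliers v_i = (∏_{j≠i}(α_i − α_j))^{−1} mod 13.
  i = 1 (α = 8): (8−2)(8−3)(8−11)(8−10) = 6·5·(−3)·(−2) = 180 ≡ 11, so v_1 = 11^{−1} = 6 (mod 13).
  i = 2 (α = 2): (2−8)(2−3)(2−11)(2−10) = (−6)·(−1)·(−9)·(−8) = 432 ≡ 3, so v_2 = 3^{−1} = 9 (mod 13).
  i = 3 (α = 3): (3−8)(3−2)(3−11)(3−10) = (−5)·1·(−8)·(−7) = −280 ≡ 6, so v_3 = 6^{−1} = 11 (mod 13).
  i = 4 (α = 11): (11−8)(11−2)(11−3)(11−10) = 3·9·8·1 = 216 ≡ 8, so v_4 = 8^{−1} = 5 (mod 13).
  i = 5 (α = 10): (10−8)(10−2)(10−3)(10−11) = 2·8·7·(−1) = −112 ≡ 5, so v_5 = 5^{−1} = 8 (mod 13).
  v = [6, 9, 11, 5, 8].
Step 2: syndromes of r = [6, 4, 5, 4, 9] (all sums mod 13).
  S_0 = Σ v_i r_i = 6·6 + 9·4 + 11·5 + 5·4 + 8·9 = 219 ≡ 11.
  S_1 = Σ v_i α_i r_i = 6·8·6 + 9·2·4 + 11·3·5 + 5·11·4 + 8·10·9 = 1465 ≡ 9.
  α_i^2 mod 13 = [12, 4, 9, 4, 9].
  S_2 = Σ v_i α_i^2 r_i = 6·12·6 + 9·4·4 + 11·9·5 + 5·4·4 + 8·9·9 = 1799 ≡ 5.
  S = (11, 9, 5) ≠ 0, so r is not a codeword (an error is present).
Step 3: locate the error. For a single error e at position i, S_ℓ = v_i·e·α_i^ℓ, so α_err = S_1/S_0.
  S_0^{−1} = 11^{−1} = 6 (mod 13), so α_err = 9·6 = 54 ≡ 2 = α_2. Error position i = 2.
  Consistency check: S_2/S_1 = 5·3 = 15 ≡ 2 = α_err ✓ (single-error assumption holds).
Step 4: error magnitude e = S_0/v_2 = S_0·∏_{j≠2}(α_2 − α_j) = 11·3 = 33 ≡ 7 (mod 13).
Step 5: correct position 2: c_2 = r_2 − e = 4 − 7 ≡ 10 (mod 13). Hence c = [6, 10, 5, 4, 9].
  Check: interpolating c through the α_i gives m(x) = 7 + 8·x (degree < 2) with m(α_i) = c_i for every i, so c is indeed a codeword.


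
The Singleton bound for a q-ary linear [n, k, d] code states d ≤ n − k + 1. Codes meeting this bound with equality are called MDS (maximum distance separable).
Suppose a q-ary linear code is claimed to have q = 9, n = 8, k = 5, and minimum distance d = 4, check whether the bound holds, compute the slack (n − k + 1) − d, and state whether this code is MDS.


Singleton RHS = n − k + 1 = 4, slack = 0, bound satisfied, MDS.

Singleton bound: d ≤ n − k + 1.
Here n = 8, k = 5, so n − k + 1 = 4.
Given d = 4, check d ≤ 4: YES.
Slack = (n − k + 1) − d = 0.
The code is MDS (slack = 0).
Description: the claimed parameters are [8, 5, 4]_9; such a code would be MDS (meets Singleton bound).


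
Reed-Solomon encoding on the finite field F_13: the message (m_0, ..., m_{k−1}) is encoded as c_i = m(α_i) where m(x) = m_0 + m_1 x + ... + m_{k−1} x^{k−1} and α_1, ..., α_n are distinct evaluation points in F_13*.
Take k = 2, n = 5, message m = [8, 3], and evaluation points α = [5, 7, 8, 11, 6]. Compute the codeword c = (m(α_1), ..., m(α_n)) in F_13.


c = [10, 3, 6, 2, 0]

Message polynomial: m(x) = 8 + 3·x (mod 13).
For each evaluation point α_i, compute m(α_i) mod 13:
  α_1 = 5: Horner steps 3 → 10, so m(5) = 10.
  α_2 = 7: Horner steps 3 → 3, so m(7) = 3.
  α_3 = 8: Horner steps 3 → 6, so m(8) = 6.
  α_4 = 11: Horner steps 3 → 2, so m(11) = 2.
  α_5 = 6: Horner steps 3 → 0, so m(6) = 0.
Codeword c = [10, 3, 6, 2, 0] ∈ F_13^5.


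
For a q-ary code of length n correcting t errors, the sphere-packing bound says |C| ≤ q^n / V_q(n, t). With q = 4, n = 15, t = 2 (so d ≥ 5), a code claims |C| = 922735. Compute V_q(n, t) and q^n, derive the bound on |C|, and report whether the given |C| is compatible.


V_q(n, t) = 991, q^n = 1073741824, Hamming bound = 1083493, |C| = 922735 ≤ bound (satisfied).

Step 1: Compute V_q(n, t) = Σ_{j=0}^2 C(n, j) (q−1)^j.
  j = 0: C(15,0)·(3)^0 = 1·1 = 1.
  j = 1: C(15,1)·(3)^1 = 15·3 = 45.
  j = 2: C(15,2)·(3)^2 = 105·9 = 945.
  V_q(n, t) = 1 + 45 + 945 = 991.
Step 2: q^n = 4^15 = 1073741824.
Step 3: Hamming bound ⌊q^n / V_q(n,t)⌋ = ⌊1073741824/991⌋ = 1083493.
Step 4: Compare |C| = 922735 to 1083493: satisfied.
The claimed |C| lies below the Hamming bound.


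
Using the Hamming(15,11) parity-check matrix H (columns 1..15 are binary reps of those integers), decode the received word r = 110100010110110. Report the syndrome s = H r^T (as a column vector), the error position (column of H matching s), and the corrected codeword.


s = (1, 1, 0, 1)^T, error position = 13, corrected codeword c = 110100010110010

Compute s = H r^T mod 2 one row at a time:
  s_1 = 1 + 0 + 1 + 1 + 0 + 1 + 1 + 0 = 5 ≡ 1 (mod 2).
  s_2 = 1 + 0 + 0 + 0 + 0 + 1 + 1 + 0 = 3 ≡ 1 (mod 2).
  s_3 = 1 + 0 + 0 + 0 + 1 + 1 + 1 + 0 = 4 ≡ 0 (mod 2).
  s_4 = 1 + 0 + 0 + 0 + 0 + 1 + 1 + 0 = 3 ≡ 1 (mod 2).
s = (1, 1, 0, 1)^T — this equals column 13 of H (binary 1101), so error is at position 13.
Correct: flip bit 13 of r = 110100010110110 to get c = 110100010110010.


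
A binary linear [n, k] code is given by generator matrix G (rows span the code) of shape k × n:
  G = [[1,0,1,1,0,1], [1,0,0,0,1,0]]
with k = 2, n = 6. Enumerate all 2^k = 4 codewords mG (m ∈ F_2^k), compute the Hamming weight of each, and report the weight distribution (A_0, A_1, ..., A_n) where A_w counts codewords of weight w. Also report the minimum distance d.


Weight distribution: A_0 = 1, A_2 = 1, A_4 = 2. Minimum distance d = 2.

Enumerate all 2^2 = 4 messages m ∈ F_2^2.
For each, compute codeword c = mG in F_2^6, then tally its weight.
  m = 00 → c = 000000, weight = 0.
  m = 10 → c = 101101, weight = 4.
  m = 01 → c = 100010, weight = 2.
  m = 11 → c = 001111, weight = 4.
Tally weights:
  weight 0: 1 codewords.
  weight 2: 1 codewords.
  weight 4: 2 codewords.
Minimum distance d = smallest w > 0 with A_w > 0 = 2.
Sanity: Σ A_w = 4 = 2^2 = 4 ✓.


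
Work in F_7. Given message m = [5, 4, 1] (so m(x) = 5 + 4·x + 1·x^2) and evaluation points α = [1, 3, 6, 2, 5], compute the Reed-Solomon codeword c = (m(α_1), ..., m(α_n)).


c = [3, 5, 2, 3, 1]

Message polynomial: m(x) = 5 + 4·x + 1·x^2 (mod 7).
For each evaluation point α_i, compute m(α_i) mod 7:
  α_1 = 1: Horner steps 1 → 5 → 3, so m(1) = 3.
  α_2 = 3: Horner steps 1 → 0 → 5, so m(3) = 5.
  α_3 = 6: Horner steps 1 → 3 → 2, so m(6) = 2.
  α_4 = 2: Horner steps 1 → 6 → 3, so m(2) = 3.
  α_5 = 5: Horner steps 1 → 2 → 1, so m(5) = 1.
Codeword c = [3, 5, 2, 3, 1] ∈ F_7^5.
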